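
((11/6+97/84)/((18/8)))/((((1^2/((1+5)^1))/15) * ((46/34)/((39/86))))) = 277355/6923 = 40.06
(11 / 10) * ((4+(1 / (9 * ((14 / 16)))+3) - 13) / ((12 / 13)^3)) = -894179 / 108864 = -8.21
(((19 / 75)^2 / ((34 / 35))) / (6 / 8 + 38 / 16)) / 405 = 10108 / 193640625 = 0.00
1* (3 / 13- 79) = -1024 / 13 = -78.77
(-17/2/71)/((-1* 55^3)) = 0.00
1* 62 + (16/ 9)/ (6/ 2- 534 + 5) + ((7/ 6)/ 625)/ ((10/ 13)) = 1834396799/ 29587500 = 62.00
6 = 6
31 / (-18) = -1.72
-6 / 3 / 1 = -2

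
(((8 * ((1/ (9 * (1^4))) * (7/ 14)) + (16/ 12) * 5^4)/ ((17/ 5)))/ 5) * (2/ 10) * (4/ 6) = 15008/ 2295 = 6.54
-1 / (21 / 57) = -19 / 7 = -2.71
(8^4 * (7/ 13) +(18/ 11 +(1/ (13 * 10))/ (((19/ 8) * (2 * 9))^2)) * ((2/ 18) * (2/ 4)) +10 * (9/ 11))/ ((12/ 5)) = 416563630919/ 451598004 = 922.42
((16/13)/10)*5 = 0.62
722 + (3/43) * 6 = 31064/43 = 722.42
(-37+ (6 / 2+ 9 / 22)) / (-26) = 739 / 572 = 1.29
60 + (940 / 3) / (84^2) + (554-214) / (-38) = 5137705 / 100548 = 51.10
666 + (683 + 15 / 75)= 6746 / 5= 1349.20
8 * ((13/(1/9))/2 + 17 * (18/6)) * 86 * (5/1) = 376680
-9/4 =-2.25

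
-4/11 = -0.36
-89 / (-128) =89 / 128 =0.70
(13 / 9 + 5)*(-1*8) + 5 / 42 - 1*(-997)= 119141 / 126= 945.56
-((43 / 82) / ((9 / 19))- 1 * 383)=381.89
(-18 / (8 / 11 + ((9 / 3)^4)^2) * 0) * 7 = 0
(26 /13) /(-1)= -2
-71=-71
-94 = -94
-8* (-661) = 5288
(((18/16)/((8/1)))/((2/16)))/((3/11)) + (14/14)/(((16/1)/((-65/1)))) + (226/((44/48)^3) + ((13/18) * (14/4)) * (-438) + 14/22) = -51944671/63888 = -813.06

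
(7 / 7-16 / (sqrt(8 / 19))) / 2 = 1 / 2-2 * sqrt(38) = -11.83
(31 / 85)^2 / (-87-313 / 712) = -684232 / 449806825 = -0.00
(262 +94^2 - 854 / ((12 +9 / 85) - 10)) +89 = 1571883 / 179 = 8781.47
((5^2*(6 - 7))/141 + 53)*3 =158.47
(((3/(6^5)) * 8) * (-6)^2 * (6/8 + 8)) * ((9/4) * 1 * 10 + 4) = 1855/72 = 25.76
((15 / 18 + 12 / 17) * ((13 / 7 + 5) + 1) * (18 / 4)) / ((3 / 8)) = 17270 / 119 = 145.13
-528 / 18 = -88 / 3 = -29.33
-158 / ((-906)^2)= -79 / 410418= -0.00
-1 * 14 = -14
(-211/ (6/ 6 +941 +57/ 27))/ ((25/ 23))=-43677/ 212425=-0.21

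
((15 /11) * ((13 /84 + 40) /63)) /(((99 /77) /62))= 522815 /12474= 41.91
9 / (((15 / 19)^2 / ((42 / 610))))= 7581 / 7625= 0.99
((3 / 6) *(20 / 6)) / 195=0.01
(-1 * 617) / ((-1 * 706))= 617 / 706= 0.87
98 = 98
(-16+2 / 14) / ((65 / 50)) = -1110 / 91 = -12.20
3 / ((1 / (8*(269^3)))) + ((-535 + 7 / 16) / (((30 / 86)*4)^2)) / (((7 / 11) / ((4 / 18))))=282539892170311 / 604800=467162520.12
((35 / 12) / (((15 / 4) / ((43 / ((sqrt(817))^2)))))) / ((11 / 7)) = 0.03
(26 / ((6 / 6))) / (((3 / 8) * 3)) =208 / 9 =23.11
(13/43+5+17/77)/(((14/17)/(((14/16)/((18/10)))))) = 1554395/476784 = 3.26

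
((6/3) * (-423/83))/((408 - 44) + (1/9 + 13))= -3807/140851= -0.03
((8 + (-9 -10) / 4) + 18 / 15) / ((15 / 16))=356 / 75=4.75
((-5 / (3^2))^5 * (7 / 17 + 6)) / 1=-340625 / 1003833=-0.34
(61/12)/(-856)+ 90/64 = 899/642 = 1.40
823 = 823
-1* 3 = -3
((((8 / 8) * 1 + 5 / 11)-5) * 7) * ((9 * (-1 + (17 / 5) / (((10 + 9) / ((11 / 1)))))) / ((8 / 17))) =-960687 / 2090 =-459.66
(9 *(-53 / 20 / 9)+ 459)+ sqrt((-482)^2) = 18767 / 20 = 938.35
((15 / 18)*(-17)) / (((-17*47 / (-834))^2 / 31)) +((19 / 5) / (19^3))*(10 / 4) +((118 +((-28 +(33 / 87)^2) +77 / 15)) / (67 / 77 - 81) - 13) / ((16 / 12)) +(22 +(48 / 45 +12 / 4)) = -488607241760253629 / 1055174429070150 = -463.06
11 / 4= 2.75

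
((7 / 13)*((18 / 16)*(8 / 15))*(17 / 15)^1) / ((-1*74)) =-119 / 24050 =-0.00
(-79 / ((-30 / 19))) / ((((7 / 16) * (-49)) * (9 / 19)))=-228152 / 46305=-4.93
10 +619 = 629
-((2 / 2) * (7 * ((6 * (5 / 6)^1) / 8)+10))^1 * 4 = -115 / 2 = -57.50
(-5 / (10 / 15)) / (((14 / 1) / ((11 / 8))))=-165 / 224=-0.74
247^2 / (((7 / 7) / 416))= 25379744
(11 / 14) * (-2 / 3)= -11 / 21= -0.52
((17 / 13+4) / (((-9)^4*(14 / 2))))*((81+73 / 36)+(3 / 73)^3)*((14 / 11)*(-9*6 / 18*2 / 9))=-26743774055 / 3284862271119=-0.01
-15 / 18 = -5 / 6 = -0.83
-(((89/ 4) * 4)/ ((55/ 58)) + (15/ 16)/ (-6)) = -164909/ 1760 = -93.70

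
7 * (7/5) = 49/5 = 9.80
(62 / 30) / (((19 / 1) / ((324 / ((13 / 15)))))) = 10044 / 247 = 40.66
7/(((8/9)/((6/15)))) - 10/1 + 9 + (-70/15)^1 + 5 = 149/60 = 2.48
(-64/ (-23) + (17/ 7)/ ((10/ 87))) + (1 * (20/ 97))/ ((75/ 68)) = 11290211/ 468510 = 24.10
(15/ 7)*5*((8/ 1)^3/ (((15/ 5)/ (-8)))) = -102400/ 7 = -14628.57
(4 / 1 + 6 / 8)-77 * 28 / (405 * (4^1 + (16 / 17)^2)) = 2093251 / 571860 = 3.66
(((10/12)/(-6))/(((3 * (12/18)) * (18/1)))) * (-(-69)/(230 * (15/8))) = -0.00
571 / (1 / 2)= 1142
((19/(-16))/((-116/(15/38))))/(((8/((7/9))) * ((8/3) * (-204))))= -35/48463872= -0.00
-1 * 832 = -832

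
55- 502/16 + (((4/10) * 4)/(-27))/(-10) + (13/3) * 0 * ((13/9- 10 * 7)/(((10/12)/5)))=127607/5400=23.63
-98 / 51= -1.92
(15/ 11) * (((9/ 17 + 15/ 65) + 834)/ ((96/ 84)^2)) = 871.52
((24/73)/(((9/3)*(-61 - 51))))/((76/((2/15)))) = -1/582540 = -0.00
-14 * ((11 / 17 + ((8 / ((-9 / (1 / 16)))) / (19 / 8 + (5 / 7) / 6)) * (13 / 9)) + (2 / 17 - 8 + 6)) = 3412654 / 192321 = 17.74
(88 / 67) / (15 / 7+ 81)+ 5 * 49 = 4777073 / 19497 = 245.02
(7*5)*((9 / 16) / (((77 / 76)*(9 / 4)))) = 95 / 11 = 8.64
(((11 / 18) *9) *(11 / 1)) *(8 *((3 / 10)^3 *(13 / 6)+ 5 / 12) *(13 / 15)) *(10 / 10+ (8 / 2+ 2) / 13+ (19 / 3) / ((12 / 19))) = 1854909067 / 810000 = 2290.01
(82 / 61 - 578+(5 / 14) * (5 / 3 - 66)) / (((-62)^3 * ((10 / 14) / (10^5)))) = 1920321250 / 5451753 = 352.24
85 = 85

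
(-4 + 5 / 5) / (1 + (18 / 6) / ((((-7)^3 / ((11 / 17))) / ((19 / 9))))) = -52479 / 17284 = -3.04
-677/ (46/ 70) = -23695/ 23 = -1030.22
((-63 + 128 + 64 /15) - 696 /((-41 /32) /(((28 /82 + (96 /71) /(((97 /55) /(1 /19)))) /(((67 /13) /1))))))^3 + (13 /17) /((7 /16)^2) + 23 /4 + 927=47307545381510804581170727085549262671047783 /35996259178186793703740262462665890500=1314235.05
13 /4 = 3.25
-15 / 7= -2.14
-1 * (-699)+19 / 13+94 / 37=703.00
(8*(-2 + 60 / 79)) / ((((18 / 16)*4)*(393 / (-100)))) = 156800 / 279423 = 0.56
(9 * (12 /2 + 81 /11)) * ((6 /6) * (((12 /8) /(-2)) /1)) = -3969 /44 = -90.20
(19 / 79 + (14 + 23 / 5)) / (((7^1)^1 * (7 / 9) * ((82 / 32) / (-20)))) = -4286592 / 158711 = -27.01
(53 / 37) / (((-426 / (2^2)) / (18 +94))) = -11872 / 7881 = -1.51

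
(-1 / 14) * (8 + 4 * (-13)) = 22 / 7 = 3.14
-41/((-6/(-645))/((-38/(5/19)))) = 636443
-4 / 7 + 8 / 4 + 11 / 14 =2.21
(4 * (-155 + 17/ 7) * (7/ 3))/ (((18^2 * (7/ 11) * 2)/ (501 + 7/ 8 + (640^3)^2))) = -19933738585050219655/ 84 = -237306411726788329.23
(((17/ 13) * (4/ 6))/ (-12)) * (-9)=17/ 26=0.65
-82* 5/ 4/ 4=-205/ 8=-25.62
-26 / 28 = -13 / 14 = -0.93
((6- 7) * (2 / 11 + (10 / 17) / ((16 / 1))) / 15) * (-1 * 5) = 109 / 1496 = 0.07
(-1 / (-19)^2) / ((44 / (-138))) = 0.01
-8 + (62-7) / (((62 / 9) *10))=-7.20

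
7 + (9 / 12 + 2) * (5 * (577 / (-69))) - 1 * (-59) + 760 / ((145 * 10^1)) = -1939279 / 40020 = -48.46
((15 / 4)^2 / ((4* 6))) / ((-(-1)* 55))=15 / 1408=0.01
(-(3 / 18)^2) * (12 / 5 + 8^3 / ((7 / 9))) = -1927 / 105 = -18.35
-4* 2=-8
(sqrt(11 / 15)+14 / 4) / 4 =sqrt(165) / 60+7 / 8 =1.09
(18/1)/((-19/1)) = -18/19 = -0.95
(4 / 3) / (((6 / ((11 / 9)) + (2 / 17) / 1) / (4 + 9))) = 2431 / 705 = 3.45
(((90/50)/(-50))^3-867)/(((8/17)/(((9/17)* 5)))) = -121921881561/25000000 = -4876.88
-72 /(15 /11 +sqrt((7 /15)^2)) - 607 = -97597 /151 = -646.34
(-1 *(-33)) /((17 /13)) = 429 /17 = 25.24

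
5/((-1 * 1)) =-5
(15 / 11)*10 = 150 / 11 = 13.64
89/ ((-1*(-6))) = 89/ 6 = 14.83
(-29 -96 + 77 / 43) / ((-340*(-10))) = -2649 / 73100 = -0.04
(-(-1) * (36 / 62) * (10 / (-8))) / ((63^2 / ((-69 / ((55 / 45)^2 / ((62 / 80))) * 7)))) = 621 / 13552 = 0.05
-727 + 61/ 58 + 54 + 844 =9979/ 58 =172.05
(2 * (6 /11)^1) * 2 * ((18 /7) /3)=144 /77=1.87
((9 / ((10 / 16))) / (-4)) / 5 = -18 / 25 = -0.72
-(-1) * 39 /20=39 /20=1.95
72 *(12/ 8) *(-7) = -756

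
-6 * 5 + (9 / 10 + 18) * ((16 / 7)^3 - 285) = -2543493 / 490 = -5190.80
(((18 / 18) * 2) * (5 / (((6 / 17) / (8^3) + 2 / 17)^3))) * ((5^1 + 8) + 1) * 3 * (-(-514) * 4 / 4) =3558844932292608 / 27318175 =130273890.27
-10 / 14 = -0.71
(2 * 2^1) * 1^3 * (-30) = -120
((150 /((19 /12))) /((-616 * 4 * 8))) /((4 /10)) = -1125 /93632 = -0.01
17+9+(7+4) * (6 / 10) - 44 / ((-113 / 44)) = 28099 / 565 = 49.73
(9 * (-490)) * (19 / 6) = -13965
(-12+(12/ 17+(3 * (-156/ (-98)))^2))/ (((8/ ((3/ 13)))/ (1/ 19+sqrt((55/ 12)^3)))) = 352395/ 20163598+2153525 * sqrt(165)/ 8489936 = 3.28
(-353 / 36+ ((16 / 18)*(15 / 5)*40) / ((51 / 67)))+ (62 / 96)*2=161099 / 1224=131.62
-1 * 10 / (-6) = 5 / 3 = 1.67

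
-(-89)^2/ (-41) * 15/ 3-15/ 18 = 237425/ 246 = 965.14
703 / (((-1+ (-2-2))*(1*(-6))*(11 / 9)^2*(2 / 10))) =18981 / 242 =78.43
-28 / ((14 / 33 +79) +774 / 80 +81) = -36960 / 224531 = -0.16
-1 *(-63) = 63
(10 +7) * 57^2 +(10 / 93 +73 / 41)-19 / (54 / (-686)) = 1903778759 / 34317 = 55476.26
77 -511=-434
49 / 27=1.81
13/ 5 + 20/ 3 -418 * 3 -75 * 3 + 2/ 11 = -242476/ 165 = -1469.55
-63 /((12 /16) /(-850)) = 71400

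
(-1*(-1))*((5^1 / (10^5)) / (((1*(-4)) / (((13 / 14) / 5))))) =-13 / 5600000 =-0.00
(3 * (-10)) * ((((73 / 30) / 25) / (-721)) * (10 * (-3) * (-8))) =3504 / 3605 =0.97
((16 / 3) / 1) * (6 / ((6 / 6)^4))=32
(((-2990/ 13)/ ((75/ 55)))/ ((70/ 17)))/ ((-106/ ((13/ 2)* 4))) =10.05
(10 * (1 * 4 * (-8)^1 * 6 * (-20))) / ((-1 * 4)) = -9600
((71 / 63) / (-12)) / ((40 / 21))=-71 / 1440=-0.05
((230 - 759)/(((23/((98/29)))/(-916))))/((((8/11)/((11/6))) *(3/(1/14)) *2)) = 4461149/2088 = 2136.57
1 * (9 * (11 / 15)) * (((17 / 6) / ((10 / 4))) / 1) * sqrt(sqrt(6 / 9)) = 187 * 2^(1 / 4) * 3^(3 / 4) / 75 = 6.76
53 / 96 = 0.55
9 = 9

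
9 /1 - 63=-54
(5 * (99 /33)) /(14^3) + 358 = 982367 /2744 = 358.01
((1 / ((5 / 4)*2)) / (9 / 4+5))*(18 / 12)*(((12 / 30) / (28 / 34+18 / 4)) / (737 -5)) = 68 / 8004725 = 0.00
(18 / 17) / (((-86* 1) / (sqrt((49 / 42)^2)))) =-0.01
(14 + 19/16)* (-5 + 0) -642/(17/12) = -143919/272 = -529.11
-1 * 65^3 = -274625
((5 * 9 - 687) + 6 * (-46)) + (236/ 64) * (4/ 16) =-917.08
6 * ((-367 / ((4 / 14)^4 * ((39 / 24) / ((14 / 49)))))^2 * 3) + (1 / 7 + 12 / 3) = 1996599301187 / 1183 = 1687742435.49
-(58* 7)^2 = -164836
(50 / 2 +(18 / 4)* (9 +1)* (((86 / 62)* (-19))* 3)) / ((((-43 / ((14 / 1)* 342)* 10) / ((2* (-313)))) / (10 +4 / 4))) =-361089279936 / 1333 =-270884681.12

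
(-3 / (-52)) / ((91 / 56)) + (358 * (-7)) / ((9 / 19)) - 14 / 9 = -894342 / 169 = -5291.96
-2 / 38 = -1 / 19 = -0.05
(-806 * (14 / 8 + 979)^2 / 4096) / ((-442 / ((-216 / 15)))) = -4293790191 / 696320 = -6166.40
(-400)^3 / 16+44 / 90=-179999978 / 45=-3999999.51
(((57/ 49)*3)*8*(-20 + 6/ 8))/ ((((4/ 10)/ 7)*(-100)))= 1881/ 20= 94.05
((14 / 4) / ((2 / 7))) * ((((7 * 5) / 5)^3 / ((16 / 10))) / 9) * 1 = 84035 / 288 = 291.79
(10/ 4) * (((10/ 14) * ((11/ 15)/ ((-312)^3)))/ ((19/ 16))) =-55/ 1514769984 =-0.00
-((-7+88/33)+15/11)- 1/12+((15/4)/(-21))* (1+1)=779/308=2.53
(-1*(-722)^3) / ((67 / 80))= 30109363840 / 67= 449393490.15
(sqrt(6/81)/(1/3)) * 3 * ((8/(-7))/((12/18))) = -12 * sqrt(6)/7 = -4.20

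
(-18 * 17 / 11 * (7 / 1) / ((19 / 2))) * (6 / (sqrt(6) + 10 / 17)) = 2184840 / 170753-3714228 * sqrt(6) / 170753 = -40.49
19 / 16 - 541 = -8637 / 16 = -539.81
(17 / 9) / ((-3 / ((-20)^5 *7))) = 380800000 / 27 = 14103703.70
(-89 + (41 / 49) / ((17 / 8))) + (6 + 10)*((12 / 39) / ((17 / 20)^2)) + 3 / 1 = -14505110 / 184093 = -78.79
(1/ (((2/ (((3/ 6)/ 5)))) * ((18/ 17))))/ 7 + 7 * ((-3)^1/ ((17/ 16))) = -846431/ 42840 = -19.76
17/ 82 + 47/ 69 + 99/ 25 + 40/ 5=1817417/ 141450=12.85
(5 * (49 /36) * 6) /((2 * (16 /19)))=24.24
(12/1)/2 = 6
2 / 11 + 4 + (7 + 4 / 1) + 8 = 255 / 11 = 23.18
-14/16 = -7/8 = -0.88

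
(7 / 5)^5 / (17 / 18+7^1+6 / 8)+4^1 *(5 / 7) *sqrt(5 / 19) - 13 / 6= -9085313 / 5868750+20 *sqrt(95) / 133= -0.08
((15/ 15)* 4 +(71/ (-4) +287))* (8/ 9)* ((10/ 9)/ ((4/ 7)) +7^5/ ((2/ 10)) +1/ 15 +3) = 8267015893/ 405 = 20412384.92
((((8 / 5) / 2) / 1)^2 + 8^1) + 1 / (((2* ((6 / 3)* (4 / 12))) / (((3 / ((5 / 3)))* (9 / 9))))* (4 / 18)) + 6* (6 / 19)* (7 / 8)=62217 / 3800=16.37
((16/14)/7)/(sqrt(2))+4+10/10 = 4 * sqrt(2)/49+5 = 5.12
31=31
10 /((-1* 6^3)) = -5 /108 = -0.05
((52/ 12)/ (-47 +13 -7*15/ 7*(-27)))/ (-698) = -13/ 776874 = -0.00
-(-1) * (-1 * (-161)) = 161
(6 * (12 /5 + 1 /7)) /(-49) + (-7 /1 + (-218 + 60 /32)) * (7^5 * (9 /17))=-27238688997 /13720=-1985327.19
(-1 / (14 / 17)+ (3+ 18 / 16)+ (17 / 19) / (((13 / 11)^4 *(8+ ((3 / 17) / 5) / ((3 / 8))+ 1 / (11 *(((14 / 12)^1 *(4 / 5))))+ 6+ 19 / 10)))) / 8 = 9407051153463 / 25604231843008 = 0.37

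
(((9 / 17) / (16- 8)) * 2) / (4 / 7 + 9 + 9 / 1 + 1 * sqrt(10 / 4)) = 273 / 38029- 147 * sqrt(10) / 760580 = 0.01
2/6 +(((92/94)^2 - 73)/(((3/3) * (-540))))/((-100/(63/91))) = 0.33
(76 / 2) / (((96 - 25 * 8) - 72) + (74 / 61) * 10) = -1159 / 4998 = -0.23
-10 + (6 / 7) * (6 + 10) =26 / 7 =3.71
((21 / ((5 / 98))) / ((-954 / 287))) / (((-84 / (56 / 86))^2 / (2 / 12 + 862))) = -509235293 / 79377570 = -6.42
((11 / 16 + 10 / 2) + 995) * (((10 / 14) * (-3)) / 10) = -48033 / 224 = -214.43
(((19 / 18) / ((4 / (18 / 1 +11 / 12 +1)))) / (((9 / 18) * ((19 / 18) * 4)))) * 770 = 92015 / 48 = 1916.98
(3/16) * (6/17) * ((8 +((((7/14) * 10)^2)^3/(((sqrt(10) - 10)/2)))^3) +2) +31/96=-158691406206611/44064 - 4730224609375 * sqrt(10)/5508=-6317122255.92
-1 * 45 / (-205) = 9 / 41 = 0.22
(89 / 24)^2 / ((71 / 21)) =55447 / 13632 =4.07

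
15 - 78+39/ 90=-62.57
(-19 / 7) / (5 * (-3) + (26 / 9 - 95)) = 171 / 6748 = 0.03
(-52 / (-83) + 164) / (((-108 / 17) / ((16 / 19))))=-929152 / 42579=-21.82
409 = 409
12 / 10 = 6 / 5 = 1.20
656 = 656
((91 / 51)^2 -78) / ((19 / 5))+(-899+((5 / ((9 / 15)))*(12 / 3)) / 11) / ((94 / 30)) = -7808891110 / 25549623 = -305.64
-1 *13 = -13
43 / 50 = 0.86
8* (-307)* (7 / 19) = -17192 / 19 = -904.84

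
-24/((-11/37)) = 888/11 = 80.73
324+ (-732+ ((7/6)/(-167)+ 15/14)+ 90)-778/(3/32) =-10071639/1169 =-8615.60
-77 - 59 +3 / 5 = -677 / 5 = -135.40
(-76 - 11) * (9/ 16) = -783/ 16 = -48.94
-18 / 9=-2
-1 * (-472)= 472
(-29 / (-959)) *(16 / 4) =116 / 959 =0.12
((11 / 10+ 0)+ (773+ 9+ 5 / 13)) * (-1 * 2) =-101853 / 65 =-1566.97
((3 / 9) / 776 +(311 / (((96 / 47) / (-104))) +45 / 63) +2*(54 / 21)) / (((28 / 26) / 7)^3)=-566722879411 / 130368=-4347101.12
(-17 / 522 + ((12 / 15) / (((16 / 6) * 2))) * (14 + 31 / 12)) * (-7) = -358813 / 20880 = -17.18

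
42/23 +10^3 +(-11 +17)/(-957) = 7350352/7337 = 1001.82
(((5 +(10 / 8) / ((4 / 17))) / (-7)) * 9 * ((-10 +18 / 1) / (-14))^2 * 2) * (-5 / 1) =14850 / 343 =43.29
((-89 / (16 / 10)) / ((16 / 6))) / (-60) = 89 / 256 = 0.35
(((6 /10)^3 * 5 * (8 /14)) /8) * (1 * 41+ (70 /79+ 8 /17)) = 307179 /94010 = 3.27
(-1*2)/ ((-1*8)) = 1/ 4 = 0.25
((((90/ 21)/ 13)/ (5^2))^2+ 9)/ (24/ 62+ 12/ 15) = 57761091/ 7618520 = 7.58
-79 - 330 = -409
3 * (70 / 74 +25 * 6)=16755 / 37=452.84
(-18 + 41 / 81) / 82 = -1417 / 6642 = -0.21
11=11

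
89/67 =1.33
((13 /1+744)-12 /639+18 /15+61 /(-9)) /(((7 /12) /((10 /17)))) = 757.72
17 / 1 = 17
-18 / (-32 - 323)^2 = -18 / 126025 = -0.00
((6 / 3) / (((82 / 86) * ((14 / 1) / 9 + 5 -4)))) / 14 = 387 / 6601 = 0.06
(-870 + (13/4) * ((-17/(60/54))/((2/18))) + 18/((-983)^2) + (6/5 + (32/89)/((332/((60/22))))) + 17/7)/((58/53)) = -1530953043549877639/1275128183233520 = -1200.63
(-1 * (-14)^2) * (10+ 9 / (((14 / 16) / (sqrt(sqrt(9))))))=-2016 * sqrt(3) - 1960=-5451.81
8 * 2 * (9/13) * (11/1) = 1584/13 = 121.85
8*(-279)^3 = -173741112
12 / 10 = 6 / 5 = 1.20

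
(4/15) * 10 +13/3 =7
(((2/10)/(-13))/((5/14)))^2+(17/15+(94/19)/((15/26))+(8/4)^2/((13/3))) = 64021547/6020625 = 10.63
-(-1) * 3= 3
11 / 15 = 0.73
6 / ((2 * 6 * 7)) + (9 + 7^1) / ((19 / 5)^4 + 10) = 276571 / 1911994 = 0.14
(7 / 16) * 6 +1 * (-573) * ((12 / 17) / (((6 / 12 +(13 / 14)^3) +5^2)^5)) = 698902085738478389529692301 / 266251673610772889015051464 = 2.62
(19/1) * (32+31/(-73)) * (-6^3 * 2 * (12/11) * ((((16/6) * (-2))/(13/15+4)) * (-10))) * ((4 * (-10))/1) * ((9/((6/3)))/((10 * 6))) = 9295277.50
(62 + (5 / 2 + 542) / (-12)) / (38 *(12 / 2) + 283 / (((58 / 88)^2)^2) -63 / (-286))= 13451777339 / 1398113328796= 0.01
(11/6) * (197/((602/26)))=28171/1806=15.60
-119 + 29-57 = -147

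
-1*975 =-975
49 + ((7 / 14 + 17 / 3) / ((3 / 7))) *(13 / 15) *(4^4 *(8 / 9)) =3507343 / 1215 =2886.70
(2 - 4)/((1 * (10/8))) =-8/5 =-1.60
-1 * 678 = -678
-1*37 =-37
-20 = -20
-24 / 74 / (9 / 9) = -12 / 37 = -0.32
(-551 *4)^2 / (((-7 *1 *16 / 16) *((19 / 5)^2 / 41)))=-13792400 / 7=-1970342.86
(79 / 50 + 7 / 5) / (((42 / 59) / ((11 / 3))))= 96701 / 6300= 15.35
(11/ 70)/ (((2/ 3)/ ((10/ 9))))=11/ 42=0.26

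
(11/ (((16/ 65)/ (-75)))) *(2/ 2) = -53625/ 16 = -3351.56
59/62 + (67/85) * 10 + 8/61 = 576403/64294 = 8.97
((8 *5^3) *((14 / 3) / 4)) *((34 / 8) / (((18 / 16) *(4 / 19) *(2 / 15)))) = 1413125 / 9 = 157013.89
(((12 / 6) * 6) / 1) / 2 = 6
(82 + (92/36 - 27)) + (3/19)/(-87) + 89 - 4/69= 146.50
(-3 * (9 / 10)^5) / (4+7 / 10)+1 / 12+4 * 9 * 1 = 50346059 / 1410000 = 35.71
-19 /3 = -6.33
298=298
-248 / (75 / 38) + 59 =-4999 / 75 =-66.65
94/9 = 10.44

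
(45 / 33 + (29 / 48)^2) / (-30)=-43811 / 760320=-0.06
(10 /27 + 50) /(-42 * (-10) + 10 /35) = 4760 /39717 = 0.12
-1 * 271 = -271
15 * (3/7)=45/7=6.43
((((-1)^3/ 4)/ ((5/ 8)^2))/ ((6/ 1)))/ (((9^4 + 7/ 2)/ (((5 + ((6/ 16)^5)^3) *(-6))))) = 175921874793067/ 360887204026777600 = 0.00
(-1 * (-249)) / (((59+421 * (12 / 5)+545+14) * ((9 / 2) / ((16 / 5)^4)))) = 5439488 / 1526625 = 3.56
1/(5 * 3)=0.07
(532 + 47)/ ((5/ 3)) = 1737/ 5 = 347.40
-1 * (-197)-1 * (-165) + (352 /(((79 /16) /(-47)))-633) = -286113 /79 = -3621.68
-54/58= -27/29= -0.93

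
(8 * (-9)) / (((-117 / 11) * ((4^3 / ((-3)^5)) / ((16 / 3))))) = -1782 / 13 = -137.08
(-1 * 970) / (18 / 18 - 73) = 485 / 36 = 13.47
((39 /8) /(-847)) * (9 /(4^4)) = -351 /1734656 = -0.00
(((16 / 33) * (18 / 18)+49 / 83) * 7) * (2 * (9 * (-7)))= -865830 / 913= -948.34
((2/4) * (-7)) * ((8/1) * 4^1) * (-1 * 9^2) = 9072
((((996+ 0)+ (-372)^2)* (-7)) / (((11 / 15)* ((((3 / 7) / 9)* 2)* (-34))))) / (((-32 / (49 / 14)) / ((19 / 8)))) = -10218818925 / 95744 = -106730.65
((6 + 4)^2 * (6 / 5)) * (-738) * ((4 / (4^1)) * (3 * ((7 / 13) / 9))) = -206640 / 13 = -15895.38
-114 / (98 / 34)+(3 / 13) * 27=-21225 / 637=-33.32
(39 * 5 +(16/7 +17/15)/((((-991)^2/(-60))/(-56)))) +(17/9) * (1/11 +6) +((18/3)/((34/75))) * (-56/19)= 5260404972748/31404004137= 167.51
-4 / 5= -0.80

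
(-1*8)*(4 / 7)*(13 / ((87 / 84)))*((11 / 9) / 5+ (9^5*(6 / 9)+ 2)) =-2947894144 / 1305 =-2258922.72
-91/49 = -13/7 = -1.86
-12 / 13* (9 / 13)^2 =-0.44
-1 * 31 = -31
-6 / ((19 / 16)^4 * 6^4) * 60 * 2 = -327680 / 1172889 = -0.28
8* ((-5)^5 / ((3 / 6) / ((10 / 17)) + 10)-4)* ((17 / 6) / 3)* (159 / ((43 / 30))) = -2283782720 / 9331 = -244752.19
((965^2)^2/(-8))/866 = -867180000625/6928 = -125170323.42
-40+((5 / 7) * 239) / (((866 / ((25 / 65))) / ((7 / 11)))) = -4947545 / 123838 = -39.95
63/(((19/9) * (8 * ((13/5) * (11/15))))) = 42525/21736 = 1.96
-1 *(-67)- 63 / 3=46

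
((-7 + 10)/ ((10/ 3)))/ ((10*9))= 1/ 100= 0.01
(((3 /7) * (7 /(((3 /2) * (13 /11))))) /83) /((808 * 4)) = 11 /1743664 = 0.00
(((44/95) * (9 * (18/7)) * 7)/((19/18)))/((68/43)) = 44.95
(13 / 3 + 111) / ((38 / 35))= 6055 / 57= 106.23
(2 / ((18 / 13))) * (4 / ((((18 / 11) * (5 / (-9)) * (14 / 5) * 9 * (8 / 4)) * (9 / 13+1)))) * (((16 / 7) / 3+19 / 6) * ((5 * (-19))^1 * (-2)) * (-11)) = 9713275 / 15876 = 611.82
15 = 15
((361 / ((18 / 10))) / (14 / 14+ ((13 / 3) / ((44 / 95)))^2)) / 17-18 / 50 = -148663297 / 655625825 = -0.23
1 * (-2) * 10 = -20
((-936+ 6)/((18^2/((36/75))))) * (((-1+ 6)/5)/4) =-0.34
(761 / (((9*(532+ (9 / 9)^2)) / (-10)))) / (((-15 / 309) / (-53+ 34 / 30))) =-121963948 / 71955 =-1695.00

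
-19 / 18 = -1.06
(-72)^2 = 5184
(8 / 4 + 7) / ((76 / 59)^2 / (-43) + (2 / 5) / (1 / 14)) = 6735735 / 4162244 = 1.62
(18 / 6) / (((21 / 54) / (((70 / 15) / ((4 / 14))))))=126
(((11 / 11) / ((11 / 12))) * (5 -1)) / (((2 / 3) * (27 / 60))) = 160 / 11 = 14.55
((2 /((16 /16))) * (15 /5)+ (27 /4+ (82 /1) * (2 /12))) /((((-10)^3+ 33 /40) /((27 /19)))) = -28530 /759373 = -0.04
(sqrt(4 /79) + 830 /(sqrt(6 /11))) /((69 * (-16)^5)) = -415 * sqrt(66) /217055232- sqrt(79) /2857893888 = -0.00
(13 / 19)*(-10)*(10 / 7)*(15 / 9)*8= -52000 / 399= -130.33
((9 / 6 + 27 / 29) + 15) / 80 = 1011 / 4640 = 0.22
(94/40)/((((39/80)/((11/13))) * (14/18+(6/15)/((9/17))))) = 10340/3887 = 2.66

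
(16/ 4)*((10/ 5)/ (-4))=-2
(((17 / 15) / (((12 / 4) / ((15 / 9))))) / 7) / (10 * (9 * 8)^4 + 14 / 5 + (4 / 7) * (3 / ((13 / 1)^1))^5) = 31559905 / 94292806101958098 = 0.00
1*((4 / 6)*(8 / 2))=2.67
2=2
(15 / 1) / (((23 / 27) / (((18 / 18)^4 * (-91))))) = -36855 / 23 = -1602.39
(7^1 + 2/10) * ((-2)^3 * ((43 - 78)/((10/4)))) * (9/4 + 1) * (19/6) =41496/5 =8299.20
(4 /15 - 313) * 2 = -9382 /15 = -625.47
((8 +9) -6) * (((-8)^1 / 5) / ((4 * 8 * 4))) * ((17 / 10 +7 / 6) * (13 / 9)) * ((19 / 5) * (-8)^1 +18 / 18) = 301301 / 18000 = 16.74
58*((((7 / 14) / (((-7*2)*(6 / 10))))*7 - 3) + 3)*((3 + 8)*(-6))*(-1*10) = -15950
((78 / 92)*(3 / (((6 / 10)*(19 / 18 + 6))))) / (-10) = -351 / 5842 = -0.06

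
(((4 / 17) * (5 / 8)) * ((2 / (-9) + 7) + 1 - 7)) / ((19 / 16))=280 / 2907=0.10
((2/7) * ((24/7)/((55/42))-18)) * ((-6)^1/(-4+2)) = -5076/385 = -13.18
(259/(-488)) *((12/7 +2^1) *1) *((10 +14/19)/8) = -24531/9272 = -2.65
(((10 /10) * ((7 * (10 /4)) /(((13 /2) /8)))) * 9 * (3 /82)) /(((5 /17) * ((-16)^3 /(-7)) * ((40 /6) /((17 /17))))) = 67473 /10915840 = 0.01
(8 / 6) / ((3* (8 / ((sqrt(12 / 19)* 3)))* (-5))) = -sqrt(57) / 285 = -0.03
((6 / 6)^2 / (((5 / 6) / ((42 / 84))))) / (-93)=-1 / 155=-0.01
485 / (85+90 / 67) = 6499 / 1157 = 5.62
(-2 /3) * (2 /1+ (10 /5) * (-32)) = 124 /3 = 41.33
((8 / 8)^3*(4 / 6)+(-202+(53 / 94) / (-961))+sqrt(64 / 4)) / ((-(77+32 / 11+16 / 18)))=1764770271 / 722581666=2.44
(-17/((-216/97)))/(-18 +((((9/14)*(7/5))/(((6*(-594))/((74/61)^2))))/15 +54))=1687380475/7956980924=0.21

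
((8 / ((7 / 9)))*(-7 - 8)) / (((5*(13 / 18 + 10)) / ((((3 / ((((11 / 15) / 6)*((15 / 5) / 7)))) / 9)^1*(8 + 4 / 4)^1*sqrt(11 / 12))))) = -157.81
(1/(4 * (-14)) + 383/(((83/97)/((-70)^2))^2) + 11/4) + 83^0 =4845319611759801/385784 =12559669690.19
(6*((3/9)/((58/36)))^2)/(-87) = -72/24389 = -0.00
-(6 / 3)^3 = -8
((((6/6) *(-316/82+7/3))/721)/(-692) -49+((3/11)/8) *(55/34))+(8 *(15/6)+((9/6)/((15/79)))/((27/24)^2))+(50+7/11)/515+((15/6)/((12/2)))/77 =-20006711758069/885286409040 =-22.60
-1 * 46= -46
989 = 989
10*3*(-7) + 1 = -209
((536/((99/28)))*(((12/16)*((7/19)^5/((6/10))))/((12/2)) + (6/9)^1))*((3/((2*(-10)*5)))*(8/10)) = -8275581916/3404636125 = -2.43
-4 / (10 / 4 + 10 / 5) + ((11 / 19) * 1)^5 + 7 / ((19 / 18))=5.81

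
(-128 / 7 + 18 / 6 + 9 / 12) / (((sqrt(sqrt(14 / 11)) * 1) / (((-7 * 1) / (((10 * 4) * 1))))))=407 * 11^(1 / 4) * 14^(3 / 4) / 2240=2.39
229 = 229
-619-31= -650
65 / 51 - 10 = -445 / 51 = -8.73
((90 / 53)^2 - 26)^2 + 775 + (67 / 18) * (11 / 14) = 2609365161509 / 1988401212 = 1312.29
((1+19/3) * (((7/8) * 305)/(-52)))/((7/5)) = -16775/624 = -26.88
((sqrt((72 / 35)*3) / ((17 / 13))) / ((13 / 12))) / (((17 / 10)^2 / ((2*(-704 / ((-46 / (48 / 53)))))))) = 48660480*sqrt(210) / 41922629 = 16.82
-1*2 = -2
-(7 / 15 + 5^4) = -9382 / 15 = -625.47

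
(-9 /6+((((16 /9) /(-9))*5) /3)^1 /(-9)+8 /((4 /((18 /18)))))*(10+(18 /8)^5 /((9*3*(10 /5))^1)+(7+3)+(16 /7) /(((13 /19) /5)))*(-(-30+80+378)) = -1767781661473 /203793408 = -8674.38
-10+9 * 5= 35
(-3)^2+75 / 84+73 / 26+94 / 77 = 7963 / 572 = 13.92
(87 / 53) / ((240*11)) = 29 / 46640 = 0.00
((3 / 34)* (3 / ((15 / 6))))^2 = 0.01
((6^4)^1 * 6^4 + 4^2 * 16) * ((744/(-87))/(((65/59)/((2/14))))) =-24579887104/13195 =-1862818.27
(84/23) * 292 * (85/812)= 74460/667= 111.63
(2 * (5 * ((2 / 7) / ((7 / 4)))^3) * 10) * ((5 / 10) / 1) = 25600 / 117649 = 0.22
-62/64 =-31/32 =-0.97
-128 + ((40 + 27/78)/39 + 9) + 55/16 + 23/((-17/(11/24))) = -5293127/45968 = -115.15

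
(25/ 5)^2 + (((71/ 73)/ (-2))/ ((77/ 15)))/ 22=6182035/ 247324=25.00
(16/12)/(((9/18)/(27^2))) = 1944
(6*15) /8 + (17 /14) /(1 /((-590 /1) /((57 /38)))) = -39175 /84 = -466.37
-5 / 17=-0.29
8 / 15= 0.53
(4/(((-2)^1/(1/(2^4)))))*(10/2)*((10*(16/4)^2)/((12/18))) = -150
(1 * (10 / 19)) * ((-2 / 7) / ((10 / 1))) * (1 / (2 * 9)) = -1 / 1197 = -0.00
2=2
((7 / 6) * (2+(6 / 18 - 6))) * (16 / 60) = -154 / 135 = -1.14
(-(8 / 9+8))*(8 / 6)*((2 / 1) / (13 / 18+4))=-256 / 51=-5.02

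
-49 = -49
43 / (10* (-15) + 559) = 43 / 409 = 0.11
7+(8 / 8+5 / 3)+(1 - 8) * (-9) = 218 / 3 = 72.67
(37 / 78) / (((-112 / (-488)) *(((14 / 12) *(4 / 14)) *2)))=2257 / 728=3.10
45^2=2025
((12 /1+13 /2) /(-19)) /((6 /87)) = -14.12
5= 5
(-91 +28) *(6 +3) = -567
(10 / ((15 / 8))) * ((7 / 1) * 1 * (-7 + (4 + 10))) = 784 / 3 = 261.33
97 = 97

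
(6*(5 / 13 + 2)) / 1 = 186 / 13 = 14.31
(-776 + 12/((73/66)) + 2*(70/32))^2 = 197396269849/341056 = 578779.64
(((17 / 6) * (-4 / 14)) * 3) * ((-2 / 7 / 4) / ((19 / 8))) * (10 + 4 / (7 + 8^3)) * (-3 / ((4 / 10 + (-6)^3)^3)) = 112625 / 514714022053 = 0.00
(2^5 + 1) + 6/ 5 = 171/ 5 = 34.20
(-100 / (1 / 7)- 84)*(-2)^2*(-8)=25088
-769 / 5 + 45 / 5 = -724 / 5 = -144.80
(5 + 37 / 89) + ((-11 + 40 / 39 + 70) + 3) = 237560 / 3471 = 68.44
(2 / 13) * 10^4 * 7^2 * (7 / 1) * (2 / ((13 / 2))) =162366.86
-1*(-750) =750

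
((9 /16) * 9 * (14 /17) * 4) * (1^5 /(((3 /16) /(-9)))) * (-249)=3388392 /17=199317.18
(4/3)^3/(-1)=-64/27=-2.37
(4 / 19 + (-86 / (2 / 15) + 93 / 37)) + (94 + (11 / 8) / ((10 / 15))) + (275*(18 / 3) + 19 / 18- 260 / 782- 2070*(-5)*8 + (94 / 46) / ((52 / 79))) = 43175691222113 / 514562256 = 83907.61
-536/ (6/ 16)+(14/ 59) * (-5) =-253202/ 177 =-1430.52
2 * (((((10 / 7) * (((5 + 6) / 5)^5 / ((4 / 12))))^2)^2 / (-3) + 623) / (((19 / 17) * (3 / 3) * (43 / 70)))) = -19762688330514493181851076 / 8551971435546875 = -2310892696.43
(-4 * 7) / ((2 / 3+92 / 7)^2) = -3087 / 21025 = -0.15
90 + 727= 817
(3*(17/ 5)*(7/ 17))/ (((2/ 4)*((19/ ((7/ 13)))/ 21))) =6174/ 1235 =5.00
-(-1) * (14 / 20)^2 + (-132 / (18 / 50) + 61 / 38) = -364.57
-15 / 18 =-5 / 6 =-0.83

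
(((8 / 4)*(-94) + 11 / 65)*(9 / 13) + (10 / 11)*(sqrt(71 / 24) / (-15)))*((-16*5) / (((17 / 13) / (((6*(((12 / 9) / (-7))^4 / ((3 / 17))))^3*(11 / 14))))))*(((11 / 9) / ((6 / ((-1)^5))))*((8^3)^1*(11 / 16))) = -80681849387172757504 / 2008140910608552993 - 19524792478597120*sqrt(426) / 12512262596868676341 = -40.21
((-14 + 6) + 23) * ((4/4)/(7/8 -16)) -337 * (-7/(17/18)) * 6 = 30825372/2057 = 14985.60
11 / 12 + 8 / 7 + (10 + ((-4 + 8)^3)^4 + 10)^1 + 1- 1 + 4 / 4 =1409288081 / 84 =16777239.06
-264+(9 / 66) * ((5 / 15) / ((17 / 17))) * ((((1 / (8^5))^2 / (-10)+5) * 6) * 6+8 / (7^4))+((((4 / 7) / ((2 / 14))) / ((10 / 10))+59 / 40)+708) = 64892543971601303 / 141792976568320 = 457.66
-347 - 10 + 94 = -263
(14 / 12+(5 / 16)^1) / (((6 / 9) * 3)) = 71 / 96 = 0.74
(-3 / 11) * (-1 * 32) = 96 / 11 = 8.73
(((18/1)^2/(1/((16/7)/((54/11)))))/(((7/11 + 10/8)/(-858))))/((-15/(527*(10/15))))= 4668764672/2905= 1607147.91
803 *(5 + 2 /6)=12848 /3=4282.67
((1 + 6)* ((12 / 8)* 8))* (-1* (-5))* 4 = 1680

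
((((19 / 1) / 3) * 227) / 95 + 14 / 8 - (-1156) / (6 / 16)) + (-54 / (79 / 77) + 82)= 4943689 / 1580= 3128.92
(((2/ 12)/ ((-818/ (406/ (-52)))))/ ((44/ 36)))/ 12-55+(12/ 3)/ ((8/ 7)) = -96386373/ 1871584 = -51.50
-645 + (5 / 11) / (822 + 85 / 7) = -41427670 / 64229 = -645.00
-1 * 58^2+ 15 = -3349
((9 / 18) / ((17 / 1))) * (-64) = -32 / 17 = -1.88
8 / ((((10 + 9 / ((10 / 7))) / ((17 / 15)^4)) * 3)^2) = 223224238112 / 24513638765625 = 0.01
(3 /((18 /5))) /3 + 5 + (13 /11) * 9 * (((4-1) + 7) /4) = 3155 /99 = 31.87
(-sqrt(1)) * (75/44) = -75/44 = -1.70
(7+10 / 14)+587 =4163 / 7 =594.71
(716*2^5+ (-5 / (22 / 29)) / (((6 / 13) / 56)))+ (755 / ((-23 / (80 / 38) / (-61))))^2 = 112131478945114 / 6301977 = 17793063.82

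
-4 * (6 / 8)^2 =-9 / 4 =-2.25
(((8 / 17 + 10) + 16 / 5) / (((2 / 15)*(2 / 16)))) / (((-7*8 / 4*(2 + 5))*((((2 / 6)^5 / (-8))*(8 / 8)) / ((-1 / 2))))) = -968112 / 119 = -8135.39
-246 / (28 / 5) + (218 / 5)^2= 649961 / 350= 1857.03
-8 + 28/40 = -73/10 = -7.30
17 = 17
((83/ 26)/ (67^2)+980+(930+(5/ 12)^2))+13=16161218485/ 8403408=1923.17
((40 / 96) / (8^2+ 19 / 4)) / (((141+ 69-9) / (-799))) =-799 / 33165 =-0.02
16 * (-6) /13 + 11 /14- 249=-46519 /182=-255.60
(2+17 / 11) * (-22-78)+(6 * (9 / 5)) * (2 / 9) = -19368 / 55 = -352.15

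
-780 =-780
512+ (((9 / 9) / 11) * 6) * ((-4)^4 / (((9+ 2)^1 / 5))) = 69632 / 121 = 575.47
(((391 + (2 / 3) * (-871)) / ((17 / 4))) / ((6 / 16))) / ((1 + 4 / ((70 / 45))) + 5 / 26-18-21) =3313856 / 981189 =3.38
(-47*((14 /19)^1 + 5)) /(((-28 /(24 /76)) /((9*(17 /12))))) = 783819 /20216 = 38.77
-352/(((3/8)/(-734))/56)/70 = 8267776/15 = 551185.07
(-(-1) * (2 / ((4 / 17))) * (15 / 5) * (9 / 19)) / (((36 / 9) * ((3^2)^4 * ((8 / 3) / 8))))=17 / 12312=0.00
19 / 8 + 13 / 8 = 4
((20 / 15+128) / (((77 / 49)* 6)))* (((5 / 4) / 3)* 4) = 22.86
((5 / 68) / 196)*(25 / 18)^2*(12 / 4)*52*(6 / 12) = 40625 / 719712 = 0.06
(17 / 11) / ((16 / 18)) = 153 / 88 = 1.74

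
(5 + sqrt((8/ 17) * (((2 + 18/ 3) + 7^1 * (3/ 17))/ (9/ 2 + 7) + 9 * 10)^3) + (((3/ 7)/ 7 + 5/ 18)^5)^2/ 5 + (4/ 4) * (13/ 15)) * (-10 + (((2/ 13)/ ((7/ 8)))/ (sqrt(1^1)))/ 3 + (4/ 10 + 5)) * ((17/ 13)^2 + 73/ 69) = -8118905481472 * sqrt(102074)/ 347635341495 - 167215225612344392495102653342712055121/ 2267379952328156795811145713542791680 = -7535.33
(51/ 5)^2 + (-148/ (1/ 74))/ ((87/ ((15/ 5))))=-198371/ 725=-273.62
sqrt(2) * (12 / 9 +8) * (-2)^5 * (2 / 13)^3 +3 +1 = 4 - 7168 * sqrt(2) / 6591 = 2.46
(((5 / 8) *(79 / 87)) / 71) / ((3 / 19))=0.05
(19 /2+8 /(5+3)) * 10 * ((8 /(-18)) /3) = -140 /9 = -15.56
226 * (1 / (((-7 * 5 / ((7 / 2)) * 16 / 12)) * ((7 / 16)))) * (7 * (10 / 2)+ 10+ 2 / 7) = -429852 / 245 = -1754.50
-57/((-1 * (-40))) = -57/40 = -1.42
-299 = -299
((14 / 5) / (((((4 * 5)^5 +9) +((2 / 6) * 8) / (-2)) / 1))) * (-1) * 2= -84 / 48000115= -0.00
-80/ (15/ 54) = -288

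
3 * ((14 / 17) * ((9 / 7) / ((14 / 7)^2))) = 27 / 34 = 0.79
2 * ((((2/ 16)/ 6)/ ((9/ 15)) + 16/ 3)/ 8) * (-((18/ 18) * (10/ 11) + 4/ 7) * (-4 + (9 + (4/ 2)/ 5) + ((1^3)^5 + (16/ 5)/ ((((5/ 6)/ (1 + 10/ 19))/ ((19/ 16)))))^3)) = -58490786569/ 57750000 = -1012.83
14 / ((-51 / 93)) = -434 / 17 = -25.53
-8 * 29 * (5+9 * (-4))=7192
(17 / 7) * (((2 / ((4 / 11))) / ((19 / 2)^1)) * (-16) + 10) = 34 / 19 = 1.79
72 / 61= 1.18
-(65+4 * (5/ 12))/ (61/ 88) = -17600/ 183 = -96.17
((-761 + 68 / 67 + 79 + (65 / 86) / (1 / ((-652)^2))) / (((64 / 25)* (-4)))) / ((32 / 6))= -34638826575 / 5900288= -5870.70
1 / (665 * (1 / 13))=13 / 665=0.02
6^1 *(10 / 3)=20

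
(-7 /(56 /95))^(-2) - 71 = -640711 /9025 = -70.99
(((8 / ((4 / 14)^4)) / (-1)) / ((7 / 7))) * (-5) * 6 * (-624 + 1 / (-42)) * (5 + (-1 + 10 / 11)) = -1213607745 / 11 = -110327976.82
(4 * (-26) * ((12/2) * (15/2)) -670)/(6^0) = -5350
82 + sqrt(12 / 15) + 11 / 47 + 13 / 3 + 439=2 * sqrt(5) / 5 + 74105 / 141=526.46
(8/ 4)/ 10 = 1/ 5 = 0.20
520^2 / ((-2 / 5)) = -676000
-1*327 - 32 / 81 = -26519 / 81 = -327.40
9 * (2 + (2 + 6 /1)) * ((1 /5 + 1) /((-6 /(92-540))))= 8064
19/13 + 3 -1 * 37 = -32.54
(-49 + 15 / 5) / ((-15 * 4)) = 23 / 30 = 0.77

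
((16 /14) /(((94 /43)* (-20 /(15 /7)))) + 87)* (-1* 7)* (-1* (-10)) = -2002320 /329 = -6086.08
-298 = -298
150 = 150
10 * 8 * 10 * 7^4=1920800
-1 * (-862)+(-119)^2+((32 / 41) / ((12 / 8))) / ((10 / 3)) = 3079747 / 205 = 15023.16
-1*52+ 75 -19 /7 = 142 /7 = 20.29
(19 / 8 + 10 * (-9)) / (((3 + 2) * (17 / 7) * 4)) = -4907 / 2720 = -1.80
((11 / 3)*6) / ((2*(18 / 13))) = 143 / 18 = 7.94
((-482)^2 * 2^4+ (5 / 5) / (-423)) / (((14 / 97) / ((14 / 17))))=152519776607 / 7191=21209814.57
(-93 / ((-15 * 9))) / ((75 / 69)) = 713 / 1125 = 0.63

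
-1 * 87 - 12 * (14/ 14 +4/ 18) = -305/ 3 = -101.67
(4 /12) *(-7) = -7 /3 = -2.33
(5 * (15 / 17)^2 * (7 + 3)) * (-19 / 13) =-56.89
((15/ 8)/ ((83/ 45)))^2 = 455625/ 440896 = 1.03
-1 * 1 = -1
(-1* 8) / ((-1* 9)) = 8 / 9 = 0.89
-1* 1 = -1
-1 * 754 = -754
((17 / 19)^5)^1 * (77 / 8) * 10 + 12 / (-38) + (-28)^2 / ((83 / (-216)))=-1632138105221 / 822064868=-1985.41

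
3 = 3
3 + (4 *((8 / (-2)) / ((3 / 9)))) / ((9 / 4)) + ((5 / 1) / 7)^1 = -370 / 21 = -17.62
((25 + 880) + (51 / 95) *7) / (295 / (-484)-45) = -19.92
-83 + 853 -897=-127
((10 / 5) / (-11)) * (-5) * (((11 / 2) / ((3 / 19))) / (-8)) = -95 / 24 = -3.96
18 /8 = 9 /4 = 2.25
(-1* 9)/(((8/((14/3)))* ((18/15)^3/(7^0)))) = -875/288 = -3.04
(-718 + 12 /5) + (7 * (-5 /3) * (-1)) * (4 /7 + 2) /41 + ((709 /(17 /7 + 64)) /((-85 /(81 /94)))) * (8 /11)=-199663583824 /279270475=-714.95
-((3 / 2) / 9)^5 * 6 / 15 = -1 / 19440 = -0.00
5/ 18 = 0.28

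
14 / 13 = 1.08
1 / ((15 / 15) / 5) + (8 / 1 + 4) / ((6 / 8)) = 21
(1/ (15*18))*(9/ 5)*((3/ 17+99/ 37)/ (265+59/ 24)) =7176/ 100938775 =0.00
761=761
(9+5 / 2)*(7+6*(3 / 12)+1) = 437 / 4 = 109.25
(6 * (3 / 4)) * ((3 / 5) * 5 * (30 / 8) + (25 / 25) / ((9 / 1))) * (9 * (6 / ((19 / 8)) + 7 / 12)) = 869943 / 608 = 1430.83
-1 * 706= -706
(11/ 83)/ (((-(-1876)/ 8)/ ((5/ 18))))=55/ 350343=0.00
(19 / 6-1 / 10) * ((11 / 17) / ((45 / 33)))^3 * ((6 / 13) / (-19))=-0.01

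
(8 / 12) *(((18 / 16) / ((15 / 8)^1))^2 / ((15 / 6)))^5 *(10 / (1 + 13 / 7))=4408992 / 30517578125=0.00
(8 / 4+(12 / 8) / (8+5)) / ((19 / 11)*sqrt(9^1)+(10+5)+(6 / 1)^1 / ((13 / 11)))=605 / 7224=0.08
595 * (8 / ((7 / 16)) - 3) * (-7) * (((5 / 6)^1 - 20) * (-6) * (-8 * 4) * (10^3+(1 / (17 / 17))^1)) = 234521487200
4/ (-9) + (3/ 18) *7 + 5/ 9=23/ 18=1.28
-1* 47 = -47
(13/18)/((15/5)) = 13/54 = 0.24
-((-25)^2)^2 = -390625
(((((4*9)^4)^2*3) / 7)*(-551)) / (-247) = 245436561948672 / 91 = 2697105076359.03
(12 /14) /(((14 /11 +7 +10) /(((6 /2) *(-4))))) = -264 /469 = -0.56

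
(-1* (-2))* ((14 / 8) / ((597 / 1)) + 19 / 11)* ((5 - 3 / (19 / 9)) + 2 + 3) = 7408187 / 249546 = 29.69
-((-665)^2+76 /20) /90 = -368524 /75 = -4913.65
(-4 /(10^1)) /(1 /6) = -12 /5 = -2.40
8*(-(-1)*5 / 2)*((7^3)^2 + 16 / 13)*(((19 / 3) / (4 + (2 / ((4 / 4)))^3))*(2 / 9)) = 290596070 / 1053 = 275969.68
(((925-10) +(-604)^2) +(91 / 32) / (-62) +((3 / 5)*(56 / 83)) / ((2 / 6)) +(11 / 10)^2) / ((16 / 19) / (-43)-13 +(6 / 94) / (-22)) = -635970493305116387 / 22644682765600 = -28084.76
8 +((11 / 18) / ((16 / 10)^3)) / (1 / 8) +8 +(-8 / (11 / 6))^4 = 6405289519 / 16866432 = 379.77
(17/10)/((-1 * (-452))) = 17/4520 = 0.00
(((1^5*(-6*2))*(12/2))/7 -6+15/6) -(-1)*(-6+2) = -17.79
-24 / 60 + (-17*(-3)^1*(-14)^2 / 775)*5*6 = 59914 / 155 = 386.54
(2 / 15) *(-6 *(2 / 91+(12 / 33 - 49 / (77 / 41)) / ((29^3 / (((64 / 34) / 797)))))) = -29076000984 / 1653885037805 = -0.02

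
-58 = -58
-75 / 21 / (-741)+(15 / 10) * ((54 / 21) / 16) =20407 / 82992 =0.25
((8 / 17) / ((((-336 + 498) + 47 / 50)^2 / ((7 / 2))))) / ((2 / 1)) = 35000 / 1128351353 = 0.00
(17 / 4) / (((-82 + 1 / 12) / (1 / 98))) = -51 / 96334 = -0.00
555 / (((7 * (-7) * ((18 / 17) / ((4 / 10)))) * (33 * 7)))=-629 / 33957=-0.02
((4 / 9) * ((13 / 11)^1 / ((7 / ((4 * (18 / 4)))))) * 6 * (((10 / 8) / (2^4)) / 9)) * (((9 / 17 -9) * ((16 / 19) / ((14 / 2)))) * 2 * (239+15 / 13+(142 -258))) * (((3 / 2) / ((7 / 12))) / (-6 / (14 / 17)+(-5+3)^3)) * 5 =278899200 / 18628379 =14.97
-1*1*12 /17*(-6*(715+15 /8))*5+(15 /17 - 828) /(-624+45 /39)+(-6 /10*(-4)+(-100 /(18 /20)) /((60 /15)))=15156.83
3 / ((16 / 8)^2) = 3 / 4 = 0.75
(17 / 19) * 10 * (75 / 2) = 6375 / 19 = 335.53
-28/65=-0.43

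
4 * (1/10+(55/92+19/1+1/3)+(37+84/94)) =3757001/16215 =231.70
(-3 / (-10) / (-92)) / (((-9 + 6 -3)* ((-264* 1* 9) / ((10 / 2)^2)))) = -5 / 874368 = -0.00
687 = 687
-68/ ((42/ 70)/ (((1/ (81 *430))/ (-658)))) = 17/ 3437721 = 0.00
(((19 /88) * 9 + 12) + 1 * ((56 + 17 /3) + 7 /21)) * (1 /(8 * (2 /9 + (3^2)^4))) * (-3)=-180441 /41571904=-0.00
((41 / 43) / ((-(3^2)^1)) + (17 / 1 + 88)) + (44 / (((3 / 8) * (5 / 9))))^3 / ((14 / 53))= 12076744293638 / 338625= 35664065.84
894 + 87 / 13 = 11709 / 13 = 900.69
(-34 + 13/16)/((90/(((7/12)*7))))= -2891/1920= -1.51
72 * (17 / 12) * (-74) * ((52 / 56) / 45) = -16354 / 105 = -155.75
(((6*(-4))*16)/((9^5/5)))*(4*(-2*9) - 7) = 50560/19683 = 2.57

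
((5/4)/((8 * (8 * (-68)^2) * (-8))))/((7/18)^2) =-405/116006912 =-0.00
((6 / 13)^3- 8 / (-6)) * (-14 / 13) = -132104 / 85683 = -1.54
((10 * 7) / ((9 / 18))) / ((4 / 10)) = 350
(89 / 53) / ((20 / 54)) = 2403 / 530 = 4.53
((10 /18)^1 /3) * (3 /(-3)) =-5 /27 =-0.19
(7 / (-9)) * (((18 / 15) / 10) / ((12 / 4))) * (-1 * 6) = 14 / 75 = 0.19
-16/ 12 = -4/ 3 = -1.33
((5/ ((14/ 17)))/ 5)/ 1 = 17/ 14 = 1.21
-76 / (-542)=38 / 271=0.14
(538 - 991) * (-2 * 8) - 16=7232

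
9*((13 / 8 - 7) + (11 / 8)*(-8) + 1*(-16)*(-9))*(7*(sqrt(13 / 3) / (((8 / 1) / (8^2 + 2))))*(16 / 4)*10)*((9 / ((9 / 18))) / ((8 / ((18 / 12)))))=95519655*sqrt(39) / 32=18641251.70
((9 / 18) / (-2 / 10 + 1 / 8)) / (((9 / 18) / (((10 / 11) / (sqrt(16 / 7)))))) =-100 * sqrt(7) / 33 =-8.02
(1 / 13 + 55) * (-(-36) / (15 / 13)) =8592 / 5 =1718.40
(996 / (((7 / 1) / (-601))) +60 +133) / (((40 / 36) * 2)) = -1075041 / 28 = -38394.32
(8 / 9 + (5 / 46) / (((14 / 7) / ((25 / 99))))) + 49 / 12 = 11353 / 2277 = 4.99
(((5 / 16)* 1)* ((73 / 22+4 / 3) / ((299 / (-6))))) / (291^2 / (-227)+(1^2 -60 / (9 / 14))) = 1045335 / 16677703328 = 0.00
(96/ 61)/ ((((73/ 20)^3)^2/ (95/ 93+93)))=17907712000000/ 286173021912499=0.06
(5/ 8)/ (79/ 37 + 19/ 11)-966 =-12146381/ 12576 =-965.84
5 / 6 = 0.83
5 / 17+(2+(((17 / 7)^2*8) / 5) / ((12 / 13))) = 156403 / 12495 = 12.52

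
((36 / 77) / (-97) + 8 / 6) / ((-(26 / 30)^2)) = -2232600 / 1262261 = -1.77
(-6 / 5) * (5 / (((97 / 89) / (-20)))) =10680 / 97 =110.10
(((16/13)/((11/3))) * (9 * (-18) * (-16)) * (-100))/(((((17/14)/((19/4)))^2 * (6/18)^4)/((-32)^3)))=146034167434444800/41327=3533626138709.43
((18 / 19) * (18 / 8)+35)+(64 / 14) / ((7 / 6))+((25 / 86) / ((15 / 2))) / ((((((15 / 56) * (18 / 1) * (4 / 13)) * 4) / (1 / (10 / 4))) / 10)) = 266392547 / 6485346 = 41.08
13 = 13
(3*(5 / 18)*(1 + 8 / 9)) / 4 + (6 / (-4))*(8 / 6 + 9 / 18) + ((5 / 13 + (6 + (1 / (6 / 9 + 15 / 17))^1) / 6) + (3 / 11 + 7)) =15637607 / 2440152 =6.41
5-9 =-4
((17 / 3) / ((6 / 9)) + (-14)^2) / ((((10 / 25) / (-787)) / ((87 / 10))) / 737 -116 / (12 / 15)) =-20638816077 / 14633879378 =-1.41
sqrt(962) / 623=0.05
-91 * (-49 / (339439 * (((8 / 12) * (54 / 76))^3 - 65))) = -30584281 / 151086335534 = -0.00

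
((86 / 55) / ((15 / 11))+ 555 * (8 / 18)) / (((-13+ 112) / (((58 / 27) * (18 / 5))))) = 2155976 / 111375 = 19.36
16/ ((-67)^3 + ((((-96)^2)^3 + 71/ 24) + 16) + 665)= 384/ 18786179750807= 0.00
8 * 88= 704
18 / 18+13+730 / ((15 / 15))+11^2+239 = 1104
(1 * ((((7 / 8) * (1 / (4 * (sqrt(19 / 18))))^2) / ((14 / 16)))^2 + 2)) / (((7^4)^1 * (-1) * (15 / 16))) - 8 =-416091569 / 52005660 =-8.00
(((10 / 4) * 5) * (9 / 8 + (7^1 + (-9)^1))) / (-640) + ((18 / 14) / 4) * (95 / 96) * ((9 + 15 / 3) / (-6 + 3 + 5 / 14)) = -126385 / 75776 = -1.67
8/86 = 4/43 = 0.09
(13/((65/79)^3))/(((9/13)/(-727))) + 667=-23841.67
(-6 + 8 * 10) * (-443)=-32782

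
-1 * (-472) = 472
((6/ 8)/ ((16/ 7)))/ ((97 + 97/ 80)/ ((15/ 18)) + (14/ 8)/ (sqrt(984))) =1522097325/ 546702445844- 91875 * sqrt(246)/ 1093404891688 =0.00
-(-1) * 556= 556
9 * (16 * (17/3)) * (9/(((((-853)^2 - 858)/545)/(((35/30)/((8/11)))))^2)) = 89814122475/8450672256016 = 0.01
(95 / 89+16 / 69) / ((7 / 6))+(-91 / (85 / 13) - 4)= -20466637 / 1217965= -16.80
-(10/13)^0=-1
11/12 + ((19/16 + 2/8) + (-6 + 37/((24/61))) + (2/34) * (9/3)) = 73907/816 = 90.57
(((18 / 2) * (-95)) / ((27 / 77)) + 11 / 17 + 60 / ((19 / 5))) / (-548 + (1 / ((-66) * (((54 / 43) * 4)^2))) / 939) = 2261909298680064 / 511799799521003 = 4.42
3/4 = 0.75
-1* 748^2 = -559504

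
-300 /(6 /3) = -150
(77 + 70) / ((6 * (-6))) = -49 / 12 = -4.08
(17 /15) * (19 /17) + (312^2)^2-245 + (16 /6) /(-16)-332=94758537601 /10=9475853760.10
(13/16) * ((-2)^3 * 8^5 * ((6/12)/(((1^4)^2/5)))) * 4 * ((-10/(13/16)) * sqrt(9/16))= 19660800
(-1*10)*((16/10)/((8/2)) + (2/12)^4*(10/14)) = -18169/4536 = -4.01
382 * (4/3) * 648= 330048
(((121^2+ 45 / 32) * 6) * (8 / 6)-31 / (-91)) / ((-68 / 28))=-42638811 / 884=-48233.95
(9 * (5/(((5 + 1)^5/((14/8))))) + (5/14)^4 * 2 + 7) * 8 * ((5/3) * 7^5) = 2045365945/1296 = 1578214.46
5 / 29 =0.17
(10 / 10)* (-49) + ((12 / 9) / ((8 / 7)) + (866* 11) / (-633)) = -79609 / 1266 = -62.88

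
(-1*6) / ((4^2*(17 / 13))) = -39 / 136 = -0.29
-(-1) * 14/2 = 7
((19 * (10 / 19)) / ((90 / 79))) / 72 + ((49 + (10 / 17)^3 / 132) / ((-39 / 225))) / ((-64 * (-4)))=-14311687123 / 14568263424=-0.98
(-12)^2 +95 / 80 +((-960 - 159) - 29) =-16045 / 16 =-1002.81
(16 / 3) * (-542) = -2890.67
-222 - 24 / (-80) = -2217 / 10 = -221.70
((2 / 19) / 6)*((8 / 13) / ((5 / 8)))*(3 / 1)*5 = 64 / 247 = 0.26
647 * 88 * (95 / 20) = 270446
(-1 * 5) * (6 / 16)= -15 / 8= -1.88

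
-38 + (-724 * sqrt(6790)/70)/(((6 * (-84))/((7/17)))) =-38 + 181 * sqrt(6790)/21420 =-37.30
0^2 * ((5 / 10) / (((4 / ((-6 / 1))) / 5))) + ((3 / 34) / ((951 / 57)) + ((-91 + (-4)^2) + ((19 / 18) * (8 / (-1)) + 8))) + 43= -3146663 / 97002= -32.44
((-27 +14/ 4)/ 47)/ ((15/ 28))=-14/ 15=-0.93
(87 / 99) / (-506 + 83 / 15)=-145 / 82577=-0.00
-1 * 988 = -988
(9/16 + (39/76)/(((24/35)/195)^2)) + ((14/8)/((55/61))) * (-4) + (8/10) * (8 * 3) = 11104925561/267520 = 41510.64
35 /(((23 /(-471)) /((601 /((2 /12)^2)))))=-356669460 /23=-15507367.83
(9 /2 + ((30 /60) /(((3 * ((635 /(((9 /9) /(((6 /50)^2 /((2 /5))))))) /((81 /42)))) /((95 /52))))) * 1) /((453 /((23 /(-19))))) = -9623821 /795768792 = -0.01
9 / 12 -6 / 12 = 1 / 4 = 0.25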